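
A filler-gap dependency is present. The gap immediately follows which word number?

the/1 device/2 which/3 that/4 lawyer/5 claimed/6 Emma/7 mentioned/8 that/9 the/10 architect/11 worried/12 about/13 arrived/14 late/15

The displaced element is "the device" (word 2).
It is linked across 2 clause boundaries (Ø → that).
It functions as the object of the preposition "about" of "worried", so the gap sits immediately after word 13 ("about").
Base order: That lawyer claimed Emma mentioned that the architect worried about the device.

13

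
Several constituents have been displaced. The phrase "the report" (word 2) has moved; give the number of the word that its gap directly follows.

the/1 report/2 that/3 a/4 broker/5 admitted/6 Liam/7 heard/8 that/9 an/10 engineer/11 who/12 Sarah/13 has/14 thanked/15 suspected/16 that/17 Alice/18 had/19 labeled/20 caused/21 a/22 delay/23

20

The displaced element is "the report" (word 2).
It is linked across 3 clause boundaries (Ø → that → that).
It functions as the direct object of "labeled", so the gap sits immediately after word 20 ("labeled").
Base order: A broker admitted Liam heard that an engineer who Sarah has thanked suspected that Alice had labeled the report.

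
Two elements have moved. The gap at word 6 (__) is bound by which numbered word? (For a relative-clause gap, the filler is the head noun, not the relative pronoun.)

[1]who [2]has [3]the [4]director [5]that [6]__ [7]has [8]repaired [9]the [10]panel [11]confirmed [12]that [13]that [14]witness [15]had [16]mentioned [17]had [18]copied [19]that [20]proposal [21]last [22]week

4

The marked gap is inside the relative clause, the subject of "repaired".
Its filler is the head noun "director" (via "that"), at word 4.
(The other dependency links word 1 to a gap after word 16.)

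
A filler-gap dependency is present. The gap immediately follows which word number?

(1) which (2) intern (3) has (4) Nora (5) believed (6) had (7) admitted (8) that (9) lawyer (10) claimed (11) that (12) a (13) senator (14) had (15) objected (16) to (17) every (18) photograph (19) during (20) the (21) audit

5

The displaced element is "which intern" (word 2).
It is linked across 1 clause boundary (Ø).
It functions as the subject of "admitted", so the gap sits immediately after word 5 ("believed").
Base order: Nora has believed which intern had admitted that lawyer claimed that a senator had objected to every photograph during the audit.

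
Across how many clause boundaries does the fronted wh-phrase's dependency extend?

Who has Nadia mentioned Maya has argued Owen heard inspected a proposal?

"who" is extracted from the subject of "inspected".
Boundaries crossed, outermost first: [Ø], [Ø], [Ø] — 3 in total.

3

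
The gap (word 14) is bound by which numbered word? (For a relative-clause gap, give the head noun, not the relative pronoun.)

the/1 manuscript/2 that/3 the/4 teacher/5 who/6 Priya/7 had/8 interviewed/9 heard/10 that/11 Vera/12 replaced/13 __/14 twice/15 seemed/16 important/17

2

The gap at 14 is the object of "replaced", inside a relative clause.
The relative pronoun is "that" (word 3); it is bound by the head noun immediately before it.
Its filler is the head noun "manuscript", at word 2.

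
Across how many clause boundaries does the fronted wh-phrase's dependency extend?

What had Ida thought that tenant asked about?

1

"what" is extracted from the PP object of "asked".
Boundaries crossed, outermost first: [Ø] — 1 in total.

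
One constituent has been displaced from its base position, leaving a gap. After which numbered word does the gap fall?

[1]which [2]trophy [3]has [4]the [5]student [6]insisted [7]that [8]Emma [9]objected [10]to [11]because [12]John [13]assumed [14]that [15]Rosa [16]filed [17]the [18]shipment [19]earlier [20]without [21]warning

10

The displaced element is "which trophy" (word 2).
It is linked across 1 clause boundary (that).
It functions as the object of the preposition "to" of "objected", so the gap sits immediately after word 10 ("to").
Base order: The student has insisted that Emma objected to which trophy because John assumed that Rosa filed the shipment earlier without warning.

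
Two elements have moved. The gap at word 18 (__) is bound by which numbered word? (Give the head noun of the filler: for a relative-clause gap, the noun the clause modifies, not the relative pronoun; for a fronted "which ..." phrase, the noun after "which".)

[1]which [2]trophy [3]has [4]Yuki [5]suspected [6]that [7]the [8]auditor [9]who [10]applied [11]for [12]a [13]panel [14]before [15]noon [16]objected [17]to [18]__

The marked gap is the object of the preposition "to" of "objected".
Its filler is the fronted wh-phrase "which trophy", at word 2.
(The other dependency links word 8 to a gap after word 9.)

2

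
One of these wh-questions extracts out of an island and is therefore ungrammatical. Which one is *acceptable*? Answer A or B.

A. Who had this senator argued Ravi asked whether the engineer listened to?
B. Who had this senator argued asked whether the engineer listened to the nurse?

In A, the wh-phrase is extracted from inside a wh-island (introduced by "whether"), which blocks movement.
In B, the extraction path crosses only that-complement boundaries, which are transparent.
So B is grammatical.

B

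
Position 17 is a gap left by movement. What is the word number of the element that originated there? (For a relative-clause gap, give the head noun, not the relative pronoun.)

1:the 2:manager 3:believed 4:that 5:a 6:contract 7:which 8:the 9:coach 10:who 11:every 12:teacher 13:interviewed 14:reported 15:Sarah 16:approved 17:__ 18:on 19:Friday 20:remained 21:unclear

6

The gap at 17 is the object of "approved", inside a relative clause.
The relative pronoun is "which" (word 7); it is bound by the head noun immediately before it.
Its filler is the head noun "contract", at word 6.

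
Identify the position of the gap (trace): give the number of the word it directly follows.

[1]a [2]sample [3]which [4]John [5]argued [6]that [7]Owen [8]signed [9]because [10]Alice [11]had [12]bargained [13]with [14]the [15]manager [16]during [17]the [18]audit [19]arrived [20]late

The displaced element is "a sample" (word 2).
It is linked across 1 clause boundary (that).
It functions as the direct object of "signed", so the gap sits immediately after word 8 ("signed").
Base order: John argued that Owen signed a sample because Alice had bargained with the manager during the audit.

8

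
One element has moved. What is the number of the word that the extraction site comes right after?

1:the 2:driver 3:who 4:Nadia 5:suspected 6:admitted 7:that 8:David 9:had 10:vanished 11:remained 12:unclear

5

The displaced element is "the driver" (word 2).
It is linked across 1 clause boundary (Ø).
It functions as the subject of "admitted", so the gap sits immediately after word 5 ("suspected").
Base order: Nadia suspected that the driver admitted that David had vanished.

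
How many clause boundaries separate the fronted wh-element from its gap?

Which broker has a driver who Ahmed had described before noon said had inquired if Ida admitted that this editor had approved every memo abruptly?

"which broker" is extracted from the subject of "inquired".
Boundaries crossed, outermost first: [Ø] — 1 in total.

1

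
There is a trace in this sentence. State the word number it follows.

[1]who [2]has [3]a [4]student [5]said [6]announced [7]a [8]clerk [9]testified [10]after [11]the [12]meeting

5

The displaced element is "who" (word 1).
It is linked across 1 clause boundary (Ø).
It functions as the subject of "announced", so the gap sits immediately after word 5 ("said").
Base order: A student has said that who announced a clerk testified after the meeting.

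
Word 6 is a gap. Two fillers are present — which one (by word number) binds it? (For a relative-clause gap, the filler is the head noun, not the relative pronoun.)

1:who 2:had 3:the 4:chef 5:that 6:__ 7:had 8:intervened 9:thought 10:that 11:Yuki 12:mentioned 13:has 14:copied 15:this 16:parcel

The marked gap is inside the relative clause, the subject of "intervened".
Its filler is the head noun "chef" (via "that"), at word 4.
(The other dependency links word 1 to a gap after word 12.)

4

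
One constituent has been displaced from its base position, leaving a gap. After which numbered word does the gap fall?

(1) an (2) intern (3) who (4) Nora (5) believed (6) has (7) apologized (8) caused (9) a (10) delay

The displaced element is "an intern" (word 2).
It is linked across 1 clause boundary (Ø).
It functions as the subject of "apologized", so the gap sits immediately after word 5 ("believed").
Base order: Nora believed that an intern has apologized.

5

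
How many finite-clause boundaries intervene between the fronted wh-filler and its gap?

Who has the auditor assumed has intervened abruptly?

1

"who" is extracted from the subject of "intervened".
Boundaries crossed, outermost first: [Ø] — 1 in total.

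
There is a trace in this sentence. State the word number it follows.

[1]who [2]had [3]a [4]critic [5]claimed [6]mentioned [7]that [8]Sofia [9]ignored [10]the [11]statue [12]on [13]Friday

The displaced element is "who" (word 1).
It is linked across 1 clause boundary (Ø).
It functions as the subject of "mentioned", so the gap sits immediately after word 5 ("claimed").
Base order: A critic had claimed who mentioned that Sofia ignored the statue on Friday.

5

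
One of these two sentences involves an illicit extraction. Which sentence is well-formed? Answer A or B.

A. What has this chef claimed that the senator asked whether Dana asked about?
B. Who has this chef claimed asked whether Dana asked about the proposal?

In A, the wh-phrase is extracted from inside a wh-island (introduced by "whether"), which blocks movement.
In B, the extraction path crosses only that-complement boundaries, which are transparent.
So B is grammatical.

B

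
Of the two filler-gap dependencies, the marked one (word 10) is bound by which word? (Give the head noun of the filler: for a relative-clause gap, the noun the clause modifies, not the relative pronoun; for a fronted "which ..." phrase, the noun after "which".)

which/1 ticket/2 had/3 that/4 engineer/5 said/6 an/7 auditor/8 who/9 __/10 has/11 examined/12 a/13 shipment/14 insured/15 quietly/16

The marked gap is inside the relative clause, the subject of "examined".
Its filler is the head noun "auditor" (via "who"), at word 8.
(The other dependency links word 2 to a gap after word 15.)

8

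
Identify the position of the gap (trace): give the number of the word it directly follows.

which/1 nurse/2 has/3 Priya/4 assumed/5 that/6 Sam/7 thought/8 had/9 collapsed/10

8

The displaced element is "which nurse" (word 2).
It is linked across 2 clause boundaries (that → Ø).
It functions as the subject of "collapsed", so the gap sits immediately after word 8 ("thought").
Base order: Priya has assumed that Sam thought that which nurse had collapsed.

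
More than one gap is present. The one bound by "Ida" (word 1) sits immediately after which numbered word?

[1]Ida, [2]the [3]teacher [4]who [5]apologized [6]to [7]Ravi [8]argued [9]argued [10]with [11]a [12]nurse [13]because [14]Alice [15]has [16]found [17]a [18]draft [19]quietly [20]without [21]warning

The displaced element is "Ida" (word 1).
It is linked across 1 clause boundary (Ø).
It functions as the subject of "argued", so the gap sits immediately after word 8 ("argued").
Base order: The teacher who apologized to Ravi argued that Ida argued with a nurse because Alice has found a draft quietly without warning.

8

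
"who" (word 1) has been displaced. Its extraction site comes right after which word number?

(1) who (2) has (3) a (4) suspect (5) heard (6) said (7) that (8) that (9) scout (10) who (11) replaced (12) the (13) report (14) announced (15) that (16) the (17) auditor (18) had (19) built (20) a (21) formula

5

The displaced element is "who" (word 1).
It is linked across 1 clause boundary (Ø).
It functions as the subject of "said", so the gap sits immediately after word 5 ("heard").
Base order: A suspect has heard who said that that scout who replaced the report announced that the auditor had built a formula.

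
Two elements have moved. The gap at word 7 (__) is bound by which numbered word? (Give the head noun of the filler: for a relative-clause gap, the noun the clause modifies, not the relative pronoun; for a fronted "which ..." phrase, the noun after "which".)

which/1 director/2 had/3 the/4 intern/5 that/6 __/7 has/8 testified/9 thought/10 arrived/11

5

The marked gap is inside the relative clause, the subject of "testified".
Its filler is the head noun "intern" (via "that"), at word 5.
(The other dependency links word 2 to a gap after word 10.)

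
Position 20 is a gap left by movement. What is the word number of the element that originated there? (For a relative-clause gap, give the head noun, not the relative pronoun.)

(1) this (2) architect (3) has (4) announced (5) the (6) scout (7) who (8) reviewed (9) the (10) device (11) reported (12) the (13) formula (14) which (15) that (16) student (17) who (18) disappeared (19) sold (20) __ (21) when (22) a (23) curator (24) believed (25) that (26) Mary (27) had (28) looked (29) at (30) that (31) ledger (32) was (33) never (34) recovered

The gap at 20 is the object of "sold", inside a relative clause.
The relative pronoun is "which" (word 14); it is bound by the head noun immediately before it.
Its filler is the head noun "formula", at word 13.

13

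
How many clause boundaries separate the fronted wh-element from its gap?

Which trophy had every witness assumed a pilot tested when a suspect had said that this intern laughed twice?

1

"which trophy" is extracted from the object of "tested".
Boundaries crossed, outermost first: [Ø] — 1 in total.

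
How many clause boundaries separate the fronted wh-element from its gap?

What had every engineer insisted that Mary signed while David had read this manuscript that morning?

1

"what" is extracted from the object of "signed".
Boundaries crossed, outermost first: [that] — 1 in total.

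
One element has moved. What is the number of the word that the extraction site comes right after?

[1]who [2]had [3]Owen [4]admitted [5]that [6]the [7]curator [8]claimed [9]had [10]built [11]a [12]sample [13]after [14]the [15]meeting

The displaced element is "who" (word 1).
It is linked across 2 clause boundaries (that → Ø).
It functions as the subject of "built", so the gap sits immediately after word 8 ("claimed").
Base order: Owen had admitted that the curator claimed who had built a sample after the meeting.

8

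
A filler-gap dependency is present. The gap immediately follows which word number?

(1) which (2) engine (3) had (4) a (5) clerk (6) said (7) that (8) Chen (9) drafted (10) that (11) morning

The displaced element is "which engine" (word 2).
It is linked across 1 clause boundary (that).
It functions as the direct object of "drafted", so the gap sits immediately after word 9 ("drafted").
Base order: A clerk had said that Chen drafted which engine that morning.

9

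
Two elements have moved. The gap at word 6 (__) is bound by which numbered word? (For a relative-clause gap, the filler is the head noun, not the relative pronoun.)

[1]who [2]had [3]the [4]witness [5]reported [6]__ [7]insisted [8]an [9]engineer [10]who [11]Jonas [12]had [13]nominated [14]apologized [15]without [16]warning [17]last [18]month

1

The marked gap is the subject of "insisted".
Its filler is the fronted wh-phrase "who", at word 1.
(The other dependency links word 9 to a gap after word 13.)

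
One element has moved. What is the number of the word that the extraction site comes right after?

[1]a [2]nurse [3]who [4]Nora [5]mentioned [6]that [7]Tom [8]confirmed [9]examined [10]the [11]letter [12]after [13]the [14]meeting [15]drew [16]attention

The displaced element is "a nurse" (word 2).
It is linked across 2 clause boundaries (that → Ø).
It functions as the subject of "examined", so the gap sits immediately after word 8 ("confirmed").
Base order: Nora mentioned that Tom confirmed that a nurse examined the letter after the meeting.

8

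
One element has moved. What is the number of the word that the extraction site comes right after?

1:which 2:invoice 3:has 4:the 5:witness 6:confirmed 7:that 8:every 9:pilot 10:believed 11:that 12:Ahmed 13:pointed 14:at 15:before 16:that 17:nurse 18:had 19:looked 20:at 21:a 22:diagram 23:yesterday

14

The displaced element is "which invoice" (word 2).
It is linked across 2 clause boundaries (that → that).
It functions as the object of the preposition "at" of "pointed", so the gap sits immediately after word 14 ("at").
Base order: The witness has confirmed that every pilot believed that Ahmed pointed at which invoice before that nurse had looked at a diagram yesterday.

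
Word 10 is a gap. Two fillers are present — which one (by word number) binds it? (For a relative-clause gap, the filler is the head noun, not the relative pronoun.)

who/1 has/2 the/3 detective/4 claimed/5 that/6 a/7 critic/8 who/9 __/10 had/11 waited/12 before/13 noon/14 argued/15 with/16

The marked gap is inside the relative clause, the subject of "waited".
Its filler is the head noun "critic" (via "who"), at word 8.
(The other dependency links word 1 to a gap after word 16.)

8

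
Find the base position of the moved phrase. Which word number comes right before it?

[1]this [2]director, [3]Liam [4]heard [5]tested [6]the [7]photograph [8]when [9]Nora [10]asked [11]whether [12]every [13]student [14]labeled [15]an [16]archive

The displaced element is "this director" (word 2).
It is linked across 1 clause boundary (Ø).
It functions as the subject of "tested", so the gap sits immediately after word 4 ("heard").
Base order: Liam heard this director tested the photograph when Nora asked whether every student labeled an archive.

4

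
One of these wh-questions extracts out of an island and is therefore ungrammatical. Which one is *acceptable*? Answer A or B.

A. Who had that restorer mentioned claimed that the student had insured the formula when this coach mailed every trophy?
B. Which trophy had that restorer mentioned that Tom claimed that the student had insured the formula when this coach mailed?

In B, the wh-phrase is extracted from inside an adjunct island (introduced by "when"), which blocks movement.
In A, the extraction path crosses only that-complement boundaries, which are transparent.
So A is grammatical.

A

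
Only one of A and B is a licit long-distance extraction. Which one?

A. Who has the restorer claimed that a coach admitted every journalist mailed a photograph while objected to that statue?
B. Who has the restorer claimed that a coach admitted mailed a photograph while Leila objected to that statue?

B

In A, the wh-phrase is extracted from inside an adjunct island (introduced by "while"), which blocks movement.
In B, the extraction path crosses only that-complement boundaries, which are transparent.
So B is grammatical.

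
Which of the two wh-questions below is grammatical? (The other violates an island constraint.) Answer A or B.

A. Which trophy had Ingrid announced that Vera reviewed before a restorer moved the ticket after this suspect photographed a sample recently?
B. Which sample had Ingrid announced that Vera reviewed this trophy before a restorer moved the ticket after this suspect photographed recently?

In B, the wh-phrase is extracted from inside an adjunct island (introduced by "before"), which blocks movement.
In A, the extraction path crosses only that-complement boundaries, which are transparent.
So A is grammatical.

A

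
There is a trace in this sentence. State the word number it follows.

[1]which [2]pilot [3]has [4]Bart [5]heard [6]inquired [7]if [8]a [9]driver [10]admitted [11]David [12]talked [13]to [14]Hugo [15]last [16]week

The displaced element is "which pilot" (word 2).
It is linked across 1 clause boundary (Ø).
It functions as the subject of "inquired", so the gap sits immediately after word 5 ("heard").
Base order: Bart has heard that which pilot inquired if a driver admitted David talked to Hugo last week.

5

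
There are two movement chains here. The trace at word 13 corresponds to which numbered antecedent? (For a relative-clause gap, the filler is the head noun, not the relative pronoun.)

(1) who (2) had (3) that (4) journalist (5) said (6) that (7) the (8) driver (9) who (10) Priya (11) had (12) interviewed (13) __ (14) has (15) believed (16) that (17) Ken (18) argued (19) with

8

The marked gap is inside the relative clause, the direct object of "interviewed".
Its filler is the head noun "driver" (via "who"), at word 8.
(The other dependency links word 1 to a gap after word 19.)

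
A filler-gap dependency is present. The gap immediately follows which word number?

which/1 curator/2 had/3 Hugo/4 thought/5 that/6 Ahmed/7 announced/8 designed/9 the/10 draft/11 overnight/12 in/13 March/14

8

The displaced element is "which curator" (word 2).
It is linked across 2 clause boundaries (that → Ø).
It functions as the subject of "designed", so the gap sits immediately after word 8 ("announced").
Base order: Hugo had thought that Ahmed announced that which curator designed the draft overnight in March.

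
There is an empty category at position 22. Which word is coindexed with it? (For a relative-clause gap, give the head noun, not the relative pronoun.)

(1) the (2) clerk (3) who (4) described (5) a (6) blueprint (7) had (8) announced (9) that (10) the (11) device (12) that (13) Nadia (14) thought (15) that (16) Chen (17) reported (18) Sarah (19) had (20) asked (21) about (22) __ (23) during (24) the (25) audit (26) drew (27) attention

The gap at 22 is the prepositional object of "asked", inside a relative clause.
The relative pronoun is "that" (word 12); it is bound by the head noun immediately before it.
Its filler is the head noun "device", at word 11.

11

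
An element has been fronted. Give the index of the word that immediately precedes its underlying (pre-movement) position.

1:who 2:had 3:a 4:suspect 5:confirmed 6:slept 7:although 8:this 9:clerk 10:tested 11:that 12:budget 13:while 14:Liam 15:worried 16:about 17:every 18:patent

The displaced element is "who" (word 1).
It is linked across 1 clause boundary (Ø).
It functions as the subject of "slept", so the gap sits immediately after word 5 ("confirmed").
Base order: A suspect had confirmed who slept although this clerk tested that budget while Liam worried about every patent.

5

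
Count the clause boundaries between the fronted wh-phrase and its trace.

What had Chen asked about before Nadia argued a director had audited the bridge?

0

"what" originates inside the matrix clause — no clause boundary is crossed.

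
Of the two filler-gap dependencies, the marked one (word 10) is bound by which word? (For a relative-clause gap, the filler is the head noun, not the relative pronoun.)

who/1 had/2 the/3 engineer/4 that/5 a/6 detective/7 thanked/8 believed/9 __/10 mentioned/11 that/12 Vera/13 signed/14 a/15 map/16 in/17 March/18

The marked gap is the subject of "mentioned".
Its filler is the fronted wh-phrase "who", at word 1.
(The other dependency links word 4 to a gap after word 8.)

1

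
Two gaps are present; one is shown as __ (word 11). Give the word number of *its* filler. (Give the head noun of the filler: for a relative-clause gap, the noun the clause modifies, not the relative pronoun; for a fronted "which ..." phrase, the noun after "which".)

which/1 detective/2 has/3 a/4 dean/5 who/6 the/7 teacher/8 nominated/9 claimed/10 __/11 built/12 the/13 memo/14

The marked gap is the subject of "built".
Its filler is the fronted wh-phrase "which detective", at word 2.
(The other dependency links word 5 to a gap after word 9.)

2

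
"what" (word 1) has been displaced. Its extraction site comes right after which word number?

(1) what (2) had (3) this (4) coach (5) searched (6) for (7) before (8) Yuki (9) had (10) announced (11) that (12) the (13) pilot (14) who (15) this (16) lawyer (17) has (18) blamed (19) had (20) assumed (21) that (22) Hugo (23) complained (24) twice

6

The displaced element is "what" (word 1).
It functions as the object of the preposition "for" of "searched", so the gap sits immediately after word 6 ("for").
Base order: This coach had searched for what before Yuki had announced that the pilot who this lawyer has blamed had assumed that Hugo complained twice.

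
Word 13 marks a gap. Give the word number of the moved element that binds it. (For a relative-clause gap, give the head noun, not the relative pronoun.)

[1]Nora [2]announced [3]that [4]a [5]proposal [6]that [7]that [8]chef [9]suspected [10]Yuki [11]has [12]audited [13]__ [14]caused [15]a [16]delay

The gap at 13 is the object of "audited", inside a relative clause.
The relative pronoun is "that" (word 6); it is bound by the head noun immediately before it.
Its filler is the head noun "proposal", at word 5.

5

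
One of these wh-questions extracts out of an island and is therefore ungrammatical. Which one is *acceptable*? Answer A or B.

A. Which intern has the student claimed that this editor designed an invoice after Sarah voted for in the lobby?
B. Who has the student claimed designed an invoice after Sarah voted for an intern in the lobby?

In A, the wh-phrase is extracted from inside an adjunct island (introduced by "after"), which blocks movement.
In B, the extraction path crosses only that-complement boundaries, which are transparent.
So B is grammatical.

B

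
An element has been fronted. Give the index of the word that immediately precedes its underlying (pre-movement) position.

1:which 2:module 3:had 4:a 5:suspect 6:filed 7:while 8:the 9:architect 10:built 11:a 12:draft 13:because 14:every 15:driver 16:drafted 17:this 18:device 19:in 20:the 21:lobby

6

The displaced element is "which module" (word 2).
It functions as the direct object of "filed", so the gap sits immediately after word 6 ("filed").
Base order: A suspect had filed which module while the architect built a draft because every driver drafted this device in the lobby.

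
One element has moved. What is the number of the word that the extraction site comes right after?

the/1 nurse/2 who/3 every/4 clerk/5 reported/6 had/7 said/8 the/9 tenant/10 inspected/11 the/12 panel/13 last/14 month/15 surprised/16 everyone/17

6

The displaced element is "the nurse" (word 2).
It is linked across 1 clause boundary (Ø).
It functions as the subject of "said", so the gap sits immediately after word 6 ("reported").
Base order: Every clerk reported the nurse had said the tenant inspected the panel last month.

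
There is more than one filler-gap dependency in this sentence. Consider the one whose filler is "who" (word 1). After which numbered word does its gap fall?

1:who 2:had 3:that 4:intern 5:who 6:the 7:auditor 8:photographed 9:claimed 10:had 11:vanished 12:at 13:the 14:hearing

9

The displaced element is "who" (word 1).
It is linked across 1 clause boundary (Ø).
It functions as the subject of "vanished", so the gap sits immediately after word 9 ("claimed").
Base order: That intern who the auditor photographed had claimed that who had vanished at the hearing.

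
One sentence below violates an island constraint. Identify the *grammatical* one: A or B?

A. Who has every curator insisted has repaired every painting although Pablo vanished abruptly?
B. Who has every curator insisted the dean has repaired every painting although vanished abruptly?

A

In B, the wh-phrase is extracted from inside an adjunct island (introduced by "although"), which blocks movement.
In A, the extraction path crosses only that-complement boundaries, which are transparent.
So A is grammatical.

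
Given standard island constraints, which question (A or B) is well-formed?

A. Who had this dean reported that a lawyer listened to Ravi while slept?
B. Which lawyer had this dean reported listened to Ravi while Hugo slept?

In A, the wh-phrase is extracted from inside an adjunct island (introduced by "while"), which blocks movement.
In B, the extraction path crosses only that-complement boundaries, which are transparent.
So B is grammatical.

B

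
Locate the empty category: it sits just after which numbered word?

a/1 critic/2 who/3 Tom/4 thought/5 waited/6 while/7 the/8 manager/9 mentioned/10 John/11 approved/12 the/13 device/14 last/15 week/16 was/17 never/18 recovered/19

The displaced element is "a critic" (word 2).
It is linked across 1 clause boundary (Ø).
It functions as the subject of "waited", so the gap sits immediately after word 5 ("thought").
Base order: Tom thought that a critic waited while the manager mentioned John approved the device last week.

5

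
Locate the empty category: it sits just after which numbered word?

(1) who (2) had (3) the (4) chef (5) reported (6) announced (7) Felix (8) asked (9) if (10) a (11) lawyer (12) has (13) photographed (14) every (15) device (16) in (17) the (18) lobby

The displaced element is "who" (word 1).
It is linked across 1 clause boundary (Ø).
It functions as the subject of "announced", so the gap sits immediately after word 5 ("reported").
Base order: The chef had reported that who announced Felix asked if a lawyer has photographed every device in the lobby.

5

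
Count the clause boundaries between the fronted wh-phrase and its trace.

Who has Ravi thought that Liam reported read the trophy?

"who" is extracted from the subject of "read".
Boundaries crossed, outermost first: [that], [Ø] — 2 in total.

2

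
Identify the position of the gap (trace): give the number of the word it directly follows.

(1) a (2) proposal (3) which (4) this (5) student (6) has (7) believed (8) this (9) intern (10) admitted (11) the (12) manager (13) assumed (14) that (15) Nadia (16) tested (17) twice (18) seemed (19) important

16

The displaced element is "a proposal" (word 2).
It is linked across 3 clause boundaries (Ø → Ø → that).
It functions as the direct object of "tested", so the gap sits immediately after word 16 ("tested").
Base order: This student has believed this intern admitted the manager assumed that Nadia tested a proposal twice.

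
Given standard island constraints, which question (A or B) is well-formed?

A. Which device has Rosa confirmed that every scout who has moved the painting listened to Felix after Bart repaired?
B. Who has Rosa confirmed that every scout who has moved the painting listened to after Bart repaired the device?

B

In A, the wh-phrase is extracted from inside an adjunct island (introduced by "after"), which blocks movement.
In B, the extraction path crosses only that-complement boundaries, which are transparent.
So B is grammatical.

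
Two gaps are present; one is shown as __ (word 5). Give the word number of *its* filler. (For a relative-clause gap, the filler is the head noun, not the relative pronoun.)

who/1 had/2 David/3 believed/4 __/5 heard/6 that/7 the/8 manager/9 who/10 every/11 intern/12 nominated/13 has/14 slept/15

The marked gap is the subject of "heard".
Its filler is the fronted wh-phrase "who", at word 1.
(The other dependency links word 9 to a gap after word 13.)

1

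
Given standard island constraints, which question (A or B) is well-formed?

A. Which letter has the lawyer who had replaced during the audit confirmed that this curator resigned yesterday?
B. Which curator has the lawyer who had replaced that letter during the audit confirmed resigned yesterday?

In A, the wh-phrase is extracted from inside a complex-NP island (relative clause) (introduced by "who"), which blocks movement.
In B, the extraction path crosses only that-complement boundaries, which are transparent.
So B is grammatical.

B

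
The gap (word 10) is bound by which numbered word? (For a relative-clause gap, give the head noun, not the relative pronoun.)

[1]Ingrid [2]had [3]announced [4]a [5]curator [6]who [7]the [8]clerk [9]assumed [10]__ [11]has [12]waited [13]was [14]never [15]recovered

5

The gap at 10 is the subject of "waited", inside a relative clause.
The relative pronoun is "who" (word 6); it is bound by the head noun immediately before it.
Its filler is the head noun "curator", at word 5.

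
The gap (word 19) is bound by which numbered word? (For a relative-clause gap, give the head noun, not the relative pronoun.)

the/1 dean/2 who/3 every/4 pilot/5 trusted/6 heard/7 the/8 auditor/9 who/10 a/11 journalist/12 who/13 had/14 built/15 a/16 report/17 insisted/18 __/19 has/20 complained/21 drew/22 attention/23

9

The gap at 19 is the subject of "complained", inside a relative clause.
The relative pronoun is "who" (word 10); it is bound by the head noun immediately before it.
Its filler is the head noun "auditor", at word 9.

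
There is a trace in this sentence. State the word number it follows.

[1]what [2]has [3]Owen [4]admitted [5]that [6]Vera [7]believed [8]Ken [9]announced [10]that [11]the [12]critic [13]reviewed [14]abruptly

13

The displaced element is "what" (word 1).
It is linked across 3 clause boundaries (that → Ø → that).
It functions as the direct object of "reviewed", so the gap sits immediately after word 13 ("reviewed").
Base order: Owen has admitted that Vera believed Ken announced that the critic reviewed what abruptly.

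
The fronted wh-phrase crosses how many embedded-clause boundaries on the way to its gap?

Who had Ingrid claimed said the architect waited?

1

"who" is extracted from the subject of "said".
Boundaries crossed, outermost first: [Ø] — 1 in total.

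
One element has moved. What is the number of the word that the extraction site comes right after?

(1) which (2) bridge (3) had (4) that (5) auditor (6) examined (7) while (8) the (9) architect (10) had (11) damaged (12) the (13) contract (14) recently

6

The displaced element is "which bridge" (word 2).
It functions as the direct object of "examined", so the gap sits immediately after word 6 ("examined").
Base order: That auditor had examined which bridge while the architect had damaged the contract recently.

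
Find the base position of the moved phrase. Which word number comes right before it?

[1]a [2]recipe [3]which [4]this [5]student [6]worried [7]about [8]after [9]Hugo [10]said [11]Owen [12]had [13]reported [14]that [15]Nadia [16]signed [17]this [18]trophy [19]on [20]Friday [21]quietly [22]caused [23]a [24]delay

7

The displaced element is "a recipe" (word 2).
It functions as the object of the preposition "about" of "worried", so the gap sits immediately after word 7 ("about").
Base order: This student worried about a recipe after Hugo said Owen had reported that Nadia signed this trophy on Friday quietly.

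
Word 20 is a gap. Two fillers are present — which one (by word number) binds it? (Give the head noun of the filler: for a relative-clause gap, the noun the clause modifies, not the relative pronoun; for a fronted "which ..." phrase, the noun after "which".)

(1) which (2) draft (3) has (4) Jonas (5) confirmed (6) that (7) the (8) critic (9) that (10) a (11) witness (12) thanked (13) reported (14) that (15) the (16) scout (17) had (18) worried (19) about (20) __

2

The marked gap is the object of the preposition "about" of "worried".
Its filler is the fronted wh-phrase "which draft", at word 2.
(The other dependency links word 8 to a gap after word 12.)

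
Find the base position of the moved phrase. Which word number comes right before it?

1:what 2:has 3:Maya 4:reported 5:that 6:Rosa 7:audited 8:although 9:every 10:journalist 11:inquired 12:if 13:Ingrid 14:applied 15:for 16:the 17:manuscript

7

The displaced element is "what" (word 1).
It is linked across 1 clause boundary (that).
It functions as the direct object of "audited", so the gap sits immediately after word 7 ("audited").
Base order: Maya has reported that Rosa audited what although every journalist inquired if Ingrid applied for the manuscript.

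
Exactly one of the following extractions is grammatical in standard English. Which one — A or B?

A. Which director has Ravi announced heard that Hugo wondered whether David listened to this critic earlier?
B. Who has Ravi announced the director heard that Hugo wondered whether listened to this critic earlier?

In B, the wh-phrase is extracted from inside a wh-island (introduced by "whether"), which blocks movement.
In A, the extraction path crosses only that-complement boundaries, which are transparent.
So A is grammatical.

A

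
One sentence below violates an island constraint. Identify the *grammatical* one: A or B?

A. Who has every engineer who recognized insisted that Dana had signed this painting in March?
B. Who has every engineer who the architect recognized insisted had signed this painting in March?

In A, the wh-phrase is extracted from inside a complex-NP island (relative clause) (introduced by "who"), which blocks movement.
In B, the extraction path crosses only that-complement boundaries, which are transparent.
So B is grammatical.

B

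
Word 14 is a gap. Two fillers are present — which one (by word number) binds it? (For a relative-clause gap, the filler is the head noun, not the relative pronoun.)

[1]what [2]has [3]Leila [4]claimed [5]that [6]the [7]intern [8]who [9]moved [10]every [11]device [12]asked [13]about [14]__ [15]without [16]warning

The marked gap is the object of the preposition "about" of "asked".
Its filler is the fronted wh-phrase "what", at word 1.
(The other dependency links word 7 to a gap after word 8.)

1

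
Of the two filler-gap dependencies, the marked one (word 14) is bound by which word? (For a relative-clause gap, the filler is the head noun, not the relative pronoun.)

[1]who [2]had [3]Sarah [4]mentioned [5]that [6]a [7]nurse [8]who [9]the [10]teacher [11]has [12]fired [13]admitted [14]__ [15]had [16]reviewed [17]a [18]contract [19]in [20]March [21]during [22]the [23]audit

1

The marked gap is the subject of "reviewed".
Its filler is the fronted wh-phrase "who", at word 1.
(The other dependency links word 7 to a gap after word 12.)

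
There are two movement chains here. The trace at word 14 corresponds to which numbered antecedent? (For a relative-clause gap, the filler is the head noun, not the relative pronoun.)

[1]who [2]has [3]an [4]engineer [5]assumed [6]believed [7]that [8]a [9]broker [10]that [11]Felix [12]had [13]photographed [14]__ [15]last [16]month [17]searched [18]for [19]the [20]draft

The marked gap is inside the relative clause, the direct object of "photographed".
Its filler is the head noun "broker" (via "that"), at word 9.
(The other dependency links word 1 to a gap after word 5.)

9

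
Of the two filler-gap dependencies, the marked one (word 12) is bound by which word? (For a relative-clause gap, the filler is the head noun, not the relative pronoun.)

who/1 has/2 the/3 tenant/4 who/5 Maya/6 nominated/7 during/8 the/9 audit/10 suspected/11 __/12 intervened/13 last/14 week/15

The marked gap is the subject of "intervened".
Its filler is the fronted wh-phrase "who", at word 1.
(The other dependency links word 4 to a gap after word 7.)

1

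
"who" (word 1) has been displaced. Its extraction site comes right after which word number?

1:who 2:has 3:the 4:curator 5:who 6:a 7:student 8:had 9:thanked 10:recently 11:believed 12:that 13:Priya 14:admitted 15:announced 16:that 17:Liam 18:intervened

The displaced element is "who" (word 1).
It is linked across 2 clause boundaries (that → Ø).
It functions as the subject of "announced", so the gap sits immediately after word 14 ("admitted").
Base order: The curator who a student had thanked recently has believed that Priya admitted who announced that Liam intervened.

14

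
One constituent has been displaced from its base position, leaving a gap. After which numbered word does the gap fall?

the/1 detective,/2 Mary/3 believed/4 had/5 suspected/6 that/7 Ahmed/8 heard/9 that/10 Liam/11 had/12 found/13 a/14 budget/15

The displaced element is "the detective" (word 2).
It is linked across 1 clause boundary (Ø).
It functions as the subject of "suspected", so the gap sits immediately after word 4 ("believed").
Base order: Mary believed that the detective had suspected that Ahmed heard that Liam had found a budget.

4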